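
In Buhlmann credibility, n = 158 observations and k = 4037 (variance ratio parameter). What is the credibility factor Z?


Z = n / (n + k)
= 158 / (158 + 4037)
= 158 / 4195
= 0.0377


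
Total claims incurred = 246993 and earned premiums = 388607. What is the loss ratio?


Loss ratio = claims / premiums
= 246993 / 388607
= 0.6356


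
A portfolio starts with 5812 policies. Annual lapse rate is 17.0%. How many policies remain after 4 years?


remaining = initial * (1 - lapse)^years
= 5812 * (1 - 0.17)^4
= 5812 * 0.474583
= 2758.2776


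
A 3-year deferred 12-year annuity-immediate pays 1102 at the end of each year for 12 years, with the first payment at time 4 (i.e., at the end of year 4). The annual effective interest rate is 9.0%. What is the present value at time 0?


PV at time 3 of the 12-year annuity-immediate:
a_n = 1102 * (1-(1+0.09)^(-12))/0.09 = 7891.1193
Discount back 3 years to time 0:
PV = 7891.1193 * (1+0.09)^(-3)
= 7891.1193 * 0.772183
= 6093.3919


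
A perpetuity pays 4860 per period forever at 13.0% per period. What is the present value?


PV = PMT / i
= 4860 / 0.13
= 37384.6154


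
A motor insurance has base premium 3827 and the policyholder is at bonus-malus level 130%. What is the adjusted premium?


adjusted = base * BM_level / 100
= 3827 * 130 / 100
= 3827 * 1.3
= 4975.1


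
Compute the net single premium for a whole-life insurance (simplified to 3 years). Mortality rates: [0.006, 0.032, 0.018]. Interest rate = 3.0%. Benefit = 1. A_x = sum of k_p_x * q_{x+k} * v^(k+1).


v = 0.970874
Year 0: k_p_x=1.0, q=0.006, term=0.005825
Year 1: k_p_x=0.994, q=0.032, term=0.029982
Year 2: k_p_x=0.962192, q=0.018, term=0.01585
A_x = 0.0517


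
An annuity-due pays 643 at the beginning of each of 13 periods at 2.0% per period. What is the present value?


PV_due = PMT * (1-(1+i)^(-n))/i * (1+i)
PV_immediate = 7297.0043
PV_due = 7297.0043 * 1.02
= 7442.9444


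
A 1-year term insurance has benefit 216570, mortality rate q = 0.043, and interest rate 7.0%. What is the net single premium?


NSP = benefit * q * v
v = 1/(1+i) = 0.934579
NSP = 216570 * 0.043 * 0.934579
= 8703.2804


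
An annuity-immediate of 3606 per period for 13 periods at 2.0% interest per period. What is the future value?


FV = PMT * ((1+i)^n - 1) / i
= 3606 * ((1.02)^13 - 1) / 0.02
= 3606 * (1.293607 - 1) / 0.02
= 52937.2755


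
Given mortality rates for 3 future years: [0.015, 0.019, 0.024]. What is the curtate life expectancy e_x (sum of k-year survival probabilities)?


e_x = sum_{k=1}^{n} k_p_x
k_p_x values:
  1_p_x = 0.985
  2_p_x = 0.966285
  3_p_x = 0.943094
e_x = 2.8944


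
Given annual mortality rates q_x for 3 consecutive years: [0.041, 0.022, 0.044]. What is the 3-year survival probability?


p_k = 1 - q_k for each year
Survival = product of (1 - q_k)
= 0.959 * 0.978 * 0.956
= 0.8966


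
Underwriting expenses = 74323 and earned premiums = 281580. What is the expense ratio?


Expense ratio = expenses / premiums
= 74323 / 281580
= 0.2639


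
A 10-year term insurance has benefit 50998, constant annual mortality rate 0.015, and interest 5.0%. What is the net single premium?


NSP = benefit * sum_{k=0}^{n-1} k_p_x * q * v^(k+1)
With constant q=0.015, v=0.952381
Sum = 0.108969
NSP = 50998 * 0.108969
= 5557.2139


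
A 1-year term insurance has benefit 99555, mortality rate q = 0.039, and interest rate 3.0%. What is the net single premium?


NSP = benefit * q * v
v = 1/(1+i) = 0.970874
NSP = 99555 * 0.039 * 0.970874
= 3769.5583


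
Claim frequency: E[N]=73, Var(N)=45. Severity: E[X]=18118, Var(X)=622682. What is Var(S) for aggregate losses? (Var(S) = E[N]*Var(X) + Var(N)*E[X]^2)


Var(S) = E[N]*Var(X) + Var(N)*E[X]^2
= 73*622682 + 45*18118^2
= 45455786 + 14771786580
= 1.4817e+10


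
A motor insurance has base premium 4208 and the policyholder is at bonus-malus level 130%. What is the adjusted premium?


adjusted = base * BM_level / 100
= 4208 * 130 / 100
= 4208 * 1.3
= 5470.4


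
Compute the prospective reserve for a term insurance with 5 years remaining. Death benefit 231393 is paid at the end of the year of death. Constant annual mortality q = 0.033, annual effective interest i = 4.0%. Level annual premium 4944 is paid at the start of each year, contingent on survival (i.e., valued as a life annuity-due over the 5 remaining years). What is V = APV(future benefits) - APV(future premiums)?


v = 1/(1+i) = 0.961538
APV(future benefits) per unit = sum_{k=0}^{4} k_p_x * q * v^(k+1) = 0.137891
APV(future benefits) = 231393 * 0.137891 = 31906.9084
Life annuity-due factor ä_{x:5} = sum_{k=0}^{4} k_p_x * v^k = 4.345642
APV(future premiums) = 4944 * 4.345642 = 21484.8522
V = 31906.9084 - 21484.8522
= 10422.0562


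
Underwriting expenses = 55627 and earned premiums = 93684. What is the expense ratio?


Expense ratio = expenses / premiums
= 55627 / 93684
= 0.5938


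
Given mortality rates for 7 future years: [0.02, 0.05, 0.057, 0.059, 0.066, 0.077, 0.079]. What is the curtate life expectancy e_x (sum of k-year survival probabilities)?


e_x = sum_{k=1}^{n} k_p_x
k_p_x values:
  1_p_x = 0.98
  2_p_x = 0.931
  3_p_x = 0.877933
  4_p_x = 0.826135
  5_p_x = 0.77161
  6_p_x = 0.712196
  7_p_x = 0.655933
e_x = 5.7548


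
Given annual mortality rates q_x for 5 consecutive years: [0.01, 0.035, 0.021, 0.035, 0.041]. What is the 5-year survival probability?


p_k = 1 - q_k for each year
Survival = product of (1 - q_k)
= 0.99 * 0.965 * 0.979 * 0.965 * 0.959
= 0.8655


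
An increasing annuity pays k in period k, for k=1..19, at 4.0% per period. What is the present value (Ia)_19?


(Ia)_n = sum_{k=1}^{n} k * v^k, v = 1/(1+i)
v = 0.961538
Sum computed term by term:
(Ia)_19 = 116.0273


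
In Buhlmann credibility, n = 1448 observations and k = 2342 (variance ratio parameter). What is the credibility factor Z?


Z = n / (n + k)
= 1448 / (1448 + 2342)
= 1448 / 3790
= 0.3821


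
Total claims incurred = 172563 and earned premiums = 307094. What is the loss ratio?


Loss ratio = claims / premiums
= 172563 / 307094
= 0.5619


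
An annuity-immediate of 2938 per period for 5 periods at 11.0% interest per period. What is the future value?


FV = PMT * ((1+i)^n - 1) / i
= 2938 * ((1.11)^5 - 1) / 0.11
= 2938 * (1.685058 - 1) / 0.11
= 18297.2805


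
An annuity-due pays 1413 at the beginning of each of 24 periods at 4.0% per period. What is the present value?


PV_due = PMT * (1-(1+i)^(-n))/i * (1+i)
PV_immediate = 21543.9589
PV_due = 21543.9589 * 1.04
= 22405.7173


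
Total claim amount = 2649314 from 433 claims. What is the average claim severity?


severity = total / number
= 2649314 / 433
= 6118.5081


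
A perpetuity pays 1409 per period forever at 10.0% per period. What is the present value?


PV = PMT / i
= 1409 / 0.1
= 14090.0


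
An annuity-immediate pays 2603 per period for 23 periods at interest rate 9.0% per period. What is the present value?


PV = PMT * (1 - (1+i)^(-n)) / i
= 2603 * (1 - (1+0.09)^(-23)) / 0.09
= 2603 * (1 - 0.137781) / 0.09
= 2603 * 9.580207
= 24937.2784


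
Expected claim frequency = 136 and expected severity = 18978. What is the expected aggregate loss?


E[S] = E[N] * E[X]
= 136 * 18978
= 2.5810e+06


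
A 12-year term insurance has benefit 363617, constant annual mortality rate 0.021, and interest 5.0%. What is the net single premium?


NSP = benefit * sum_{k=0}^{n-1} k_p_x * q * v^(k+1)
With constant q=0.021, v=0.952381
Sum = 0.168107
NSP = 363617 * 0.168107
= 61126.4773


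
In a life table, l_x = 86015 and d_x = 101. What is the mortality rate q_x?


q_x = d_x / l_x
= 101 / 86015
= 0.0012


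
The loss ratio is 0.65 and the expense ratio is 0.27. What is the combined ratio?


Combined ratio = loss ratio + expense ratio
= 0.65 + 0.27
= 0.92


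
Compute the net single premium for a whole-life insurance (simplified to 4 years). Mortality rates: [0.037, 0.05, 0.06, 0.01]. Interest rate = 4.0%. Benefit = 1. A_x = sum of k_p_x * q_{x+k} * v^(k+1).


v = 0.961538
Year 0: k_p_x=1.0, q=0.037, term=0.035577
Year 1: k_p_x=0.963, q=0.05, term=0.044517
Year 2: k_p_x=0.91485, q=0.06, term=0.048798
Year 3: k_p_x=0.859959, q=0.01, term=0.007351
A_x = 0.1362


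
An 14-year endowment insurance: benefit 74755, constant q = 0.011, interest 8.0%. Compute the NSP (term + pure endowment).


Term component = 6401.1583
Pure endowment = 14_p_x * v^14 * benefit = 0.856541 * 0.340461 * 74755 = 21799.9627
NSP = 28201.1211


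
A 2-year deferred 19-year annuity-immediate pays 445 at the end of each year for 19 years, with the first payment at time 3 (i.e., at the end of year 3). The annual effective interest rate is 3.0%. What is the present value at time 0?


PV at time 2 of the 19-year annuity-immediate:
a_n = 445 * (1-(1+0.03)^(-19))/0.03 = 6374.0906
Discount back 2 years to time 0:
PV = 6374.0906 * (1+0.03)^(-2)
= 6374.0906 * 0.942596
= 6008.1917


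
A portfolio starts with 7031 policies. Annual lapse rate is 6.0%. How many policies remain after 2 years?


remaining = initial * (1 - lapse)^years
= 7031 * (1 - 0.06)^2
= 7031 * 0.8836
= 6212.5916


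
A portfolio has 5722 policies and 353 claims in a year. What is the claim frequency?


frequency = claims / policies
= 353 / 5722
= 0.0617


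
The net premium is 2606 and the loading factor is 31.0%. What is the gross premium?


Gross = net * (1 + loading)
= 2606 * (1 + 0.31)
= 2606 * 1.31
= 3413.86


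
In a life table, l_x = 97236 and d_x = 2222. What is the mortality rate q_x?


q_x = d_x / l_x
= 2222 / 97236
= 0.0229


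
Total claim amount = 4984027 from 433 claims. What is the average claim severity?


severity = total / number
= 4984027 / 433
= 11510.455


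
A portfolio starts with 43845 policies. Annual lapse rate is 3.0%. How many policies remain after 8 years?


remaining = initial * (1 - lapse)^years
= 43845 * (1 - 0.03)^8
= 43845 * 0.783743
= 34363.2276


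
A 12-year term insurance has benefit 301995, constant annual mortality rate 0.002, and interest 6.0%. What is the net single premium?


NSP = benefit * sum_{k=0}^{n-1} k_p_x * q * v^(k+1)
With constant q=0.002, v=0.943396
Sum = 0.016607
NSP = 301995 * 0.016607
= 5015.334


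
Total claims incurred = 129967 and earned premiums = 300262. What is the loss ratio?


Loss ratio = claims / premiums
= 129967 / 300262
= 0.4328


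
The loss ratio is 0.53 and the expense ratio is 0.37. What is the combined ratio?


Combined ratio = loss ratio + expense ratio
= 0.53 + 0.37
= 0.9


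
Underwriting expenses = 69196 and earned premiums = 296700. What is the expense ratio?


Expense ratio = expenses / premiums
= 69196 / 296700
= 0.2332


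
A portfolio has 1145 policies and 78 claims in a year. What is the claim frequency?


frequency = claims / policies
= 78 / 1145
= 0.0681


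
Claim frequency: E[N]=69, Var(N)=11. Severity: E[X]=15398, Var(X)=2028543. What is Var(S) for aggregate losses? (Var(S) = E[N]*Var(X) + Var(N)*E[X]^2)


Var(S) = E[N]*Var(X) + Var(N)*E[X]^2
= 69*2028543 + 11*15398^2
= 139969467 + 2608082444
= 2.7481e+09


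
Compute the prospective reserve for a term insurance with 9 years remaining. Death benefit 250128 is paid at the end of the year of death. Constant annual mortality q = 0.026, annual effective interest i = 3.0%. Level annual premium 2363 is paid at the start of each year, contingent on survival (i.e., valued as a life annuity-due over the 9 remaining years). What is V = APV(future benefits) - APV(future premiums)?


v = 1/(1+i) = 0.970874
APV(future benefits) per unit = sum_{k=0}^{8} k_p_x * q * v^(k+1) = 0.183561
APV(future benefits) = 250128 * 0.183561 = 45913.7034
Life annuity-due factor ä_{x:9} = sum_{k=0}^{8} k_p_x * v^k = 7.271833
APV(future premiums) = 2363 * 7.271833 = 17183.3412
V = 45913.7034 - 17183.3412
= 28730.3623


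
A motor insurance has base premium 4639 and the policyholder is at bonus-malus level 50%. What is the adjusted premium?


adjusted = base * BM_level / 100
= 4639 * 50 / 100
= 4639 * 0.5
= 2319.5


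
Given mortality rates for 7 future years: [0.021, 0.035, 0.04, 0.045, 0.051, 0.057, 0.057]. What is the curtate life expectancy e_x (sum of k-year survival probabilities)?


e_x = sum_{k=1}^{n} k_p_x
k_p_x values:
  1_p_x = 0.979
  2_p_x = 0.944735
  3_p_x = 0.906946
  4_p_x = 0.866133
  5_p_x = 0.82196
  6_p_x = 0.775109
  7_p_x = 0.730927
e_x = 6.0248


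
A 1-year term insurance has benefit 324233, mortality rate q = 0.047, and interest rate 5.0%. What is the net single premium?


NSP = benefit * q * v
v = 1/(1+i) = 0.952381
NSP = 324233 * 0.047 * 0.952381
= 14513.2867


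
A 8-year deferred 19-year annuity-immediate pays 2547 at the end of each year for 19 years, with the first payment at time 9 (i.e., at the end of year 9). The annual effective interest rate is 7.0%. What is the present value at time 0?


PV at time 8 of the 19-year annuity-immediate:
a_n = 2547 * (1-(1+0.07)^(-19))/0.07 = 26324.7611
Discount back 8 years to time 0:
PV = 26324.7611 * (1+0.07)^(-8)
= 26324.7611 * 0.582009
= 15321.2506


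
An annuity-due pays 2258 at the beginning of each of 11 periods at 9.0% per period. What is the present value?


PV_due = PMT * (1-(1+i)^(-n))/i * (1+i)
PV_immediate = 15366.1203
PV_due = 15366.1203 * 1.09
= 16749.0711


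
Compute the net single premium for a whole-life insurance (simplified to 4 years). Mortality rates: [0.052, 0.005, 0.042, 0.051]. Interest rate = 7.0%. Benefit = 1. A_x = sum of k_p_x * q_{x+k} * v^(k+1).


v = 0.934579
Year 0: k_p_x=1.0, q=0.052, term=0.048598
Year 1: k_p_x=0.948, q=0.005, term=0.00414
Year 2: k_p_x=0.94326, q=0.042, term=0.032339
Year 3: k_p_x=0.903643, q=0.051, term=0.035159
A_x = 0.1202


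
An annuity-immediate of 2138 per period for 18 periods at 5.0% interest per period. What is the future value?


FV = PMT * ((1+i)^n - 1) / i
= 2138 * ((1.05)^18 - 1) / 0.05
= 2138 * (2.406619 - 1) / 0.05
= 60147.0384


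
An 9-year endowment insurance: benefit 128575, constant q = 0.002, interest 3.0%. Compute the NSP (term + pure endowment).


Term component = 1987.0376
Pure endowment = 9_p_x * v^9 * benefit = 0.982143 * 0.766417 * 128575 = 96782.3988
NSP = 98769.4364


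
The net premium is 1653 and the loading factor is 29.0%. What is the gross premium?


Gross = net * (1 + loading)
= 1653 * (1 + 0.29)
= 1653 * 1.29
= 2132.37


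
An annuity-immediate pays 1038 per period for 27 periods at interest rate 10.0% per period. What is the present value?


PV = PMT * (1 - (1+i)^(-n)) / i
= 1038 * (1 - (1+0.1)^(-27)) / 0.1
= 1038 * (1 - 0.076278) / 0.1
= 1038 * 9.237223
= 9588.2376


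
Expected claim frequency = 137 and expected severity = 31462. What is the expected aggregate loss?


E[S] = E[N] * E[X]
= 137 * 31462
= 4.3103e+06


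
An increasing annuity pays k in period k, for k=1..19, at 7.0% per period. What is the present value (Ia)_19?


(Ia)_n = sum_{k=1}^{n} k * v^k, v = 1/(1+i)
v = 0.934579
Sum computed term by term:
(Ia)_19 = 82.9347


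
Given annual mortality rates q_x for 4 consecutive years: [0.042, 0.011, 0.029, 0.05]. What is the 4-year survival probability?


p_k = 1 - q_k for each year
Survival = product of (1 - q_k)
= 0.958 * 0.989 * 0.971 * 0.95
= 0.874


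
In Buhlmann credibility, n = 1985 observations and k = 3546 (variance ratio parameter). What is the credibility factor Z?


Z = n / (n + k)
= 1985 / (1985 + 3546)
= 1985 / 5531
= 0.3589


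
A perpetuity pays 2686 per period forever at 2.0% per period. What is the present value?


PV = PMT / i
= 2686 / 0.02
= 134300.0


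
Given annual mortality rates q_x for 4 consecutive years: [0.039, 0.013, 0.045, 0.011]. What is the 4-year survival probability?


p_k = 1 - q_k for each year
Survival = product of (1 - q_k)
= 0.961 * 0.987 * 0.955 * 0.989
= 0.8959


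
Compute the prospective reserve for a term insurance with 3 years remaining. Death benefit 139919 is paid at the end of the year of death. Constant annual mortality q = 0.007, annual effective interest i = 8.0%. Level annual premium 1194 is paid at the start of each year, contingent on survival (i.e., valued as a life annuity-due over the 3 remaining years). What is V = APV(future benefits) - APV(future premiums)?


v = 1/(1+i) = 0.925926
APV(future benefits) per unit = sum_{k=0}^{2} k_p_x * q * v^(k+1) = 0.01792
APV(future benefits) = 139919 * 0.01792 = 2507.3689
Life annuity-due factor ä_{x:3} = sum_{k=0}^{2} k_p_x * v^k = 2.764823
APV(future premiums) = 1194 * 2.764823 = 3301.1981
V = 2507.3689 - 3301.1981
= -793.8292


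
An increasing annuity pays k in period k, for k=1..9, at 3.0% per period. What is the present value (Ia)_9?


(Ia)_n = sum_{k=1}^{n} k * v^k, v = 1/(1+i)
v = 0.970874
Sum computed term by term:
(Ia)_9 = 37.3981


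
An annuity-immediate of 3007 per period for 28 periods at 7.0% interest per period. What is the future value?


FV = PMT * ((1+i)^n - 1) / i
= 3007 * ((1.07)^28 - 1) / 0.07
= 3007 * (6.648838 - 1) / 0.07
= 242657.9566


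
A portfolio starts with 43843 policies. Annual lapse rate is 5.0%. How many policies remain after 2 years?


remaining = initial * (1 - lapse)^years
= 43843 * (1 - 0.05)^2
= 43843 * 0.9025
= 39568.3075


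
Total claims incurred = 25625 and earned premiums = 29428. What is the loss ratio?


Loss ratio = claims / premiums
= 25625 / 29428
= 0.8708


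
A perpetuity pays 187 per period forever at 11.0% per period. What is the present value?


PV = PMT / i
= 187 / 0.11
= 1700.0


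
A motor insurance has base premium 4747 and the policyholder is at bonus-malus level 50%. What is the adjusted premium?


adjusted = base * BM_level / 100
= 4747 * 50 / 100
= 4747 * 0.5
= 2373.5


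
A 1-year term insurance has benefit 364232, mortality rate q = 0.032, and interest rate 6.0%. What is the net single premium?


NSP = benefit * q * v
v = 1/(1+i) = 0.943396
NSP = 364232 * 0.032 * 0.943396
= 10995.683


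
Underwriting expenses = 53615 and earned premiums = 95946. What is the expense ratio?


Expense ratio = expenses / premiums
= 53615 / 95946
= 0.5588


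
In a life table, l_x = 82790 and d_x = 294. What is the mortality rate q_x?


q_x = d_x / l_x
= 294 / 82790
= 0.0036


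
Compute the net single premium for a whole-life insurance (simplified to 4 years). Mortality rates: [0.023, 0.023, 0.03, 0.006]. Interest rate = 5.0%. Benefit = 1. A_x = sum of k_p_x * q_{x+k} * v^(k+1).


v = 0.952381
Year 0: k_p_x=1.0, q=0.023, term=0.021905
Year 1: k_p_x=0.977, q=0.023, term=0.020382
Year 2: k_p_x=0.954529, q=0.03, term=0.024737
Year 3: k_p_x=0.925893, q=0.006, term=0.00457
A_x = 0.0716


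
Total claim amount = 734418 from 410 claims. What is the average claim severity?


severity = total / number
= 734418 / 410
= 1791.2634


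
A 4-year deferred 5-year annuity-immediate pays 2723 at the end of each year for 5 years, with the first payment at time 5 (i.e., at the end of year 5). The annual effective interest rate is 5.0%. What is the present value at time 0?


PV at time 4 of the 5-year annuity-immediate:
a_n = 2723 * (1-(1+0.05)^(-5))/0.05 = 11789.165
Discount back 4 years to time 0:
PV = 11789.165 * (1+0.05)^(-4)
= 11789.165 * 0.822702
= 9698.9752


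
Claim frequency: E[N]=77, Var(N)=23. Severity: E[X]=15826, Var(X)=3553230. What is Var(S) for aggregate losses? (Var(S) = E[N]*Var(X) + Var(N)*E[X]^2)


Var(S) = E[N]*Var(X) + Var(N)*E[X]^2
= 77*3553230 + 23*15826^2
= 273598710 + 5760632348
= 6.0342e+09


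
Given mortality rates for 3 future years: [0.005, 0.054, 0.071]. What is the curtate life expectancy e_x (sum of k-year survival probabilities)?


e_x = sum_{k=1}^{n} k_p_x
k_p_x values:
  1_p_x = 0.995
  2_p_x = 0.94127
  3_p_x = 0.87444
e_x = 2.8107


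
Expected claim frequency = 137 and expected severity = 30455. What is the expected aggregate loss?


E[S] = E[N] * E[X]
= 137 * 30455
= 4.1723e+06


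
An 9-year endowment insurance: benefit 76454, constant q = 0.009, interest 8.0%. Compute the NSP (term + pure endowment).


Term component = 4165.9564
Pure endowment = 9_p_x * v^9 * benefit = 0.921856 * 0.500249 * 76454 = 35257.3205
NSP = 39423.2768


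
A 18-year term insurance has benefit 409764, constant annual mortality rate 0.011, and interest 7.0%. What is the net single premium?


NSP = benefit * sum_{k=0}^{n-1} k_p_x * q * v^(k+1)
With constant q=0.011, v=0.934579
Sum = 0.102877
NSP = 409764 * 0.102877
= 42155.2617


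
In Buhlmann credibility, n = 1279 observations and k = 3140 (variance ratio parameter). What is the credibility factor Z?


Z = n / (n + k)
= 1279 / (1279 + 3140)
= 1279 / 4419
= 0.2894


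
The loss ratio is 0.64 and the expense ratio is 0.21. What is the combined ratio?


Combined ratio = loss ratio + expense ratio
= 0.64 + 0.21
= 0.85


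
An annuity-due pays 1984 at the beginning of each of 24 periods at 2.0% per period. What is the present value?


PV_due = PMT * (1-(1+i)^(-n))/i * (1+i)
PV_immediate = 37525.2284
PV_due = 37525.2284 * 1.02
= 38275.733


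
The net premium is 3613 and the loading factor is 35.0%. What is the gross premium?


Gross = net * (1 + loading)
= 3613 * (1 + 0.35)
= 3613 * 1.35
= 4877.55


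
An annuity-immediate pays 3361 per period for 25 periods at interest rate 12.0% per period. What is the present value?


PV = PMT * (1 - (1+i)^(-n)) / i
= 3361 * (1 - (1+0.12)^(-25)) / 0.12
= 3361 * (1 - 0.058823) / 0.12
= 3361 * 7.843139
= 26360.7906


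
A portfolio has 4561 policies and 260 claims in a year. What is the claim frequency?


frequency = claims / policies
= 260 / 4561
= 0.057


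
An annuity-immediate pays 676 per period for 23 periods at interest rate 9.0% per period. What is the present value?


PV = PMT * (1 - (1+i)^(-n)) / i
= 676 * (1 - (1+0.09)^(-23)) / 0.09
= 676 * (1 - 0.137781) / 0.09
= 676 * 9.580207
= 6476.2198


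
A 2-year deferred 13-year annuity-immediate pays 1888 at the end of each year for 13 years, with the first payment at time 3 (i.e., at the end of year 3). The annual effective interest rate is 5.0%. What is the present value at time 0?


PV at time 2 of the 13-year annuity-immediate:
a_n = 1888 * (1-(1+0.05)^(-13))/0.05 = 17735.0658
Discount back 2 years to time 0:
PV = 17735.0658 * (1+0.05)^(-2)
= 17735.0658 * 0.907029
= 16086.2275


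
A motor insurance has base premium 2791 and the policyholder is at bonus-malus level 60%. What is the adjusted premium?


adjusted = base * BM_level / 100
= 2791 * 60 / 100
= 2791 * 0.6
= 1674.6


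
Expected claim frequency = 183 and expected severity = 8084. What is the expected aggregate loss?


E[S] = E[N] * E[X]
= 183 * 8084
= 1.4794e+06


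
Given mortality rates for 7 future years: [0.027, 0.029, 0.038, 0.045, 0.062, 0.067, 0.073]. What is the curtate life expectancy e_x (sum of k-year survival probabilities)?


e_x = sum_{k=1}^{n} k_p_x
k_p_x values:
  1_p_x = 0.973
  2_p_x = 0.944783
  3_p_x = 0.908881
  4_p_x = 0.867982
  5_p_x = 0.814167
  6_p_x = 0.759618
  7_p_x = 0.704165
e_x = 5.9726


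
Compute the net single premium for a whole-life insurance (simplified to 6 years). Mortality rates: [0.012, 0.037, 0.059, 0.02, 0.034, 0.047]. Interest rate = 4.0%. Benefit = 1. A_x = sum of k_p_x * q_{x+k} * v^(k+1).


v = 0.961538
Year 0: k_p_x=1.0, q=0.012, term=0.011538
Year 1: k_p_x=0.988, q=0.037, term=0.033798
Year 2: k_p_x=0.951444, q=0.059, term=0.049904
Year 3: k_p_x=0.895309, q=0.02, term=0.015306
Year 4: k_p_x=0.877403, q=0.034, term=0.024519
Year 5: k_p_x=0.847571, q=0.047, term=0.031483
A_x = 0.1665


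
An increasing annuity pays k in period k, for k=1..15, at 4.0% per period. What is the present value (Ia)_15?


(Ia)_n = sum_{k=1}^{n} k * v^k, v = 1/(1+i)
v = 0.961538
Sum computed term by term:
(Ia)_15 = 80.8539


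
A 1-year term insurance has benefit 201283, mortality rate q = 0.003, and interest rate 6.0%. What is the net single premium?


NSP = benefit * q * v
v = 1/(1+i) = 0.943396
NSP = 201283 * 0.003 * 0.943396
= 569.6689


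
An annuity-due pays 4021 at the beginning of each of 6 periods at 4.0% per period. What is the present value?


PV_due = PMT * (1-(1+i)^(-n))/i * (1+i)
PV_immediate = 21078.6323
PV_due = 21078.6323 * 1.04
= 21921.7776


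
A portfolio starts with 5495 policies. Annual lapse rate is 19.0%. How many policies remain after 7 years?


remaining = initial * (1 - lapse)^years
= 5495 * (1 - 0.19)^7
= 5495 * 0.228768
= 1257.0797


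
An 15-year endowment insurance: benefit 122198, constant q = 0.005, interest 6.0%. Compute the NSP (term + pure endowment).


Term component = 5761.7098
Pure endowment = 15_p_x * v^15 * benefit = 0.927569 * 0.417265 * 122198 = 47295.7732
NSP = 53057.483


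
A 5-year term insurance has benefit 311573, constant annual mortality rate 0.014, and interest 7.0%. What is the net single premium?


NSP = benefit * sum_{k=0}^{n-1} k_p_x * q * v^(k+1)
With constant q=0.014, v=0.934579
Sum = 0.055924
NSP = 311573 * 0.055924
= 17424.4514


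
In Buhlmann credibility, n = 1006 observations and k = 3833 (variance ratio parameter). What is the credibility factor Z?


Z = n / (n + k)
= 1006 / (1006 + 3833)
= 1006 / 4839
= 0.2079


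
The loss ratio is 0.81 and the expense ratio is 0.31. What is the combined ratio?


Combined ratio = loss ratio + expense ratio
= 0.81 + 0.31
= 1.12


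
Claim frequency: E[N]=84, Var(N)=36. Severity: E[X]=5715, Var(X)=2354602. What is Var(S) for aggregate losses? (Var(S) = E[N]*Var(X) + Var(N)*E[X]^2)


Var(S) = E[N]*Var(X) + Var(N)*E[X]^2
= 84*2354602 + 36*5715^2
= 197786568 + 1175804100
= 1.3736e+09


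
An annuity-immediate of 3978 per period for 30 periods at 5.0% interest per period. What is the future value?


FV = PMT * ((1+i)^n - 1) / i
= 3978 * ((1.05)^30 - 1) / 0.05
= 3978 * (4.321942 - 1) / 0.05
= 264293.7354


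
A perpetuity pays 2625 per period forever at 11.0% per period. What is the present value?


PV = PMT / i
= 2625 / 0.11
= 23863.6364


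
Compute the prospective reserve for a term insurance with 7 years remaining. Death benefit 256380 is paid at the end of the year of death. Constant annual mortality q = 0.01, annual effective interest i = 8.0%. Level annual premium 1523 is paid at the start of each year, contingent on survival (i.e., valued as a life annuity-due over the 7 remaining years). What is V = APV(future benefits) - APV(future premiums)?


v = 1/(1+i) = 0.925926
APV(future benefits) per unit = sum_{k=0}^{6} k_p_x * q * v^(k+1) = 0.050683
APV(future benefits) = 256380 * 0.050683 = 12994.1594
Life annuity-due factor ä_{x:7} = sum_{k=0}^{6} k_p_x * v^k = 5.473786
APV(future premiums) = 1523 * 5.473786 = 8336.5759
V = 12994.1594 - 8336.5759
= 4657.5836


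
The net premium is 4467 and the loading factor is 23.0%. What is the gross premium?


Gross = net * (1 + loading)
= 4467 * (1 + 0.23)
= 4467 * 1.23
= 5494.41


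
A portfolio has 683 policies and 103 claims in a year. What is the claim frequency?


frequency = claims / policies
= 103 / 683
= 0.1508


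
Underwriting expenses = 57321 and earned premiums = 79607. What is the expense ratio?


Expense ratio = expenses / premiums
= 57321 / 79607
= 0.72


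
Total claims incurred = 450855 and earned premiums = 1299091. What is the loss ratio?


Loss ratio = claims / premiums
= 450855 / 1299091
= 0.3471


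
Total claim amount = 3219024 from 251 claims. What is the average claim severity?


severity = total / number
= 3219024 / 251
= 12824.7968


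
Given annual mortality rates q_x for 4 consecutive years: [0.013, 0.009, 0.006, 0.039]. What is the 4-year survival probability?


p_k = 1 - q_k for each year
Survival = product of (1 - q_k)
= 0.987 * 0.991 * 0.994 * 0.961
= 0.9343


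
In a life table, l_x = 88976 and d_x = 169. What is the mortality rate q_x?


q_x = d_x / l_x
= 169 / 88976
= 0.0019


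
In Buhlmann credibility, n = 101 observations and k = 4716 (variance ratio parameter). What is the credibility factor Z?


Z = n / (n + k)
= 101 / (101 + 4716)
= 101 / 4817
= 0.021


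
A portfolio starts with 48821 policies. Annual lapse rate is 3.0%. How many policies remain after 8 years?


remaining = initial * (1 - lapse)^years
= 48821 * (1 - 0.03)^8
= 48821 * 0.783743
= 38263.1346


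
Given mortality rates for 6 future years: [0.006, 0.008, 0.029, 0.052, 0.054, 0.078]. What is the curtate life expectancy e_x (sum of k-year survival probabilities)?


e_x = sum_{k=1}^{n} k_p_x
k_p_x values:
  1_p_x = 0.994
  2_p_x = 0.986048
  3_p_x = 0.957453
  4_p_x = 0.907665
  5_p_x = 0.858651
  6_p_x = 0.791676
e_x = 5.4955


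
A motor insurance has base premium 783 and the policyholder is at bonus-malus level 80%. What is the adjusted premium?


adjusted = base * BM_level / 100
= 783 * 80 / 100
= 783 * 0.8
= 626.4


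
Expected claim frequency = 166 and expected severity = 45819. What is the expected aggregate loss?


E[S] = E[N] * E[X]
= 166 * 45819
= 7.6060e+06


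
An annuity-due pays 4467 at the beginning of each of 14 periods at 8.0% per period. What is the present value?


PV_due = PMT * (1-(1+i)^(-n))/i * (1+i)
PV_immediate = 36827.0066
PV_due = 36827.0066 * 1.08
= 39773.1671


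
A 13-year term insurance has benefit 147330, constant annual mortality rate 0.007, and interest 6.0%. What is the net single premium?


NSP = benefit * sum_{k=0}^{n-1} k_p_x * q * v^(k+1)
With constant q=0.007, v=0.943396
Sum = 0.059769
NSP = 147330 * 0.059769
= 8805.8269


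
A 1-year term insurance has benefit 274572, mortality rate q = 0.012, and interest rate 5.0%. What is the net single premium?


NSP = benefit * q * v
v = 1/(1+i) = 0.952381
NSP = 274572 * 0.012 * 0.952381
= 3137.9657


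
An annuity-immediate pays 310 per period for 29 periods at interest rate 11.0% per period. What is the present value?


PV = PMT * (1 - (1+i)^(-n)) / i
= 310 * (1 - (1+0.11)^(-29)) / 0.11
= 310 * (1 - 0.048488) / 0.11
= 310 * 8.65011
= 2681.534


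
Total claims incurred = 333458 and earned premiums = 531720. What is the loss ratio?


Loss ratio = claims / premiums
= 333458 / 531720
= 0.6271


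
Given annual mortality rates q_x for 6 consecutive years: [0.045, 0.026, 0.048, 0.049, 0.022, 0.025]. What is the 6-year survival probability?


p_k = 1 - q_k for each year
Survival = product of (1 - q_k)
= 0.955 * 0.974 * 0.952 * 0.951 * 0.978 * 0.975
= 0.803


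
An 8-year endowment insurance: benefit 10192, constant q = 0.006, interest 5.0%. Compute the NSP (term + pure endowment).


Term component = 387.6325
Pure endowment = 8_p_x * v^8 * benefit = 0.952996 * 0.676839 * 10192 = 6574.0968
NSP = 6961.7293


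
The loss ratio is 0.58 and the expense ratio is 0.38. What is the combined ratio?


Combined ratio = loss ratio + expense ratio
= 0.58 + 0.38
= 0.96


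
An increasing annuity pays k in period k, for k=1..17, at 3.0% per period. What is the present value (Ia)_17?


(Ia)_n = sum_{k=1}^{n} k * v^k, v = 1/(1+i)
v = 0.970874
Sum computed term by term:
(Ia)_17 = 109.1941


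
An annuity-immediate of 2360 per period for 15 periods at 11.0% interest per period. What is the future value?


FV = PMT * ((1+i)^n - 1) / i
= 2360 * ((1.11)^15 - 1) / 0.11
= 2360 * (4.784589 - 1) / 0.11
= 81196.6472


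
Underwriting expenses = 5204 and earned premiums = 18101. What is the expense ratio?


Expense ratio = expenses / premiums
= 5204 / 18101
= 0.2875


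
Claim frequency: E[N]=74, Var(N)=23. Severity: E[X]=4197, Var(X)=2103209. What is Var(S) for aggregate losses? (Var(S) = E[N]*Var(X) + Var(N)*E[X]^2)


Var(S) = E[N]*Var(X) + Var(N)*E[X]^2
= 74*2103209 + 23*4197^2
= 155637466 + 405140607
= 5.6078e+08


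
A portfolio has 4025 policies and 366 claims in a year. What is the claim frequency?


frequency = claims / policies
= 366 / 4025
= 0.0909


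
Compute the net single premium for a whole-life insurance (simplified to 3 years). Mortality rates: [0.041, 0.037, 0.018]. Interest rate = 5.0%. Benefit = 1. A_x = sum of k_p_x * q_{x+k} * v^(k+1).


v = 0.952381
Year 0: k_p_x=1.0, q=0.041, term=0.039048
Year 1: k_p_x=0.959, q=0.037, term=0.032184
Year 2: k_p_x=0.923517, q=0.018, term=0.01436
A_x = 0.0856


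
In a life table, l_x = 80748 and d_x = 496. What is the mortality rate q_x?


q_x = d_x / l_x
= 496 / 80748
= 0.0061


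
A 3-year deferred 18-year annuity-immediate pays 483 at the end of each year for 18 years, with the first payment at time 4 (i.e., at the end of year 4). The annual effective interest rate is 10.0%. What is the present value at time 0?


PV at time 3 of the 18-year annuity-immediate:
a_n = 483 * (1-(1+0.1)^(-18))/0.1 = 3961.282
Discount back 3 years to time 0:
PV = 3961.282 * (1+0.1)^(-3)
= 3961.282 * 0.751315
= 2976.1698


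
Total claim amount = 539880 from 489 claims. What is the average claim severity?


severity = total / number
= 539880 / 489
= 1104.0491


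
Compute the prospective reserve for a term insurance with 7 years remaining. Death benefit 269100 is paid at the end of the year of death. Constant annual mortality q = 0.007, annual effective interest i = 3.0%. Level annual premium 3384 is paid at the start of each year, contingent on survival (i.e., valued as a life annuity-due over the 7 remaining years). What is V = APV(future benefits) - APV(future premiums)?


v = 1/(1+i) = 0.970874
APV(future benefits) per unit = sum_{k=0}^{6} k_p_x * q * v^(k+1) = 0.042742
APV(future benefits) = 269100 * 0.042742 = 11501.9228
Life annuity-due factor ä_{x:7} = sum_{k=0}^{6} k_p_x * v^k = 6.289208
APV(future premiums) = 3384 * 6.289208 = 21282.6788
V = 11501.9228 - 21282.6788
= -9780.756


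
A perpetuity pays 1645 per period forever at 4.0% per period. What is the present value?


PV = PMT / i
= 1645 / 0.04
= 41125.0


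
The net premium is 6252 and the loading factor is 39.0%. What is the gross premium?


Gross = net * (1 + loading)
= 6252 * (1 + 0.39)
= 6252 * 1.39
= 8690.28


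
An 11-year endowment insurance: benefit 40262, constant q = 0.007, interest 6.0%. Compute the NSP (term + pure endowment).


Term component = 2155.3353
Pure endowment = 11_p_x * v^11 * benefit = 0.925639 * 0.526788 * 40262 = 19632.3623
NSP = 21787.6976


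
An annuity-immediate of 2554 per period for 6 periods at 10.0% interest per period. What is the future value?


FV = PMT * ((1+i)^n - 1) / i
= 2554 * ((1.1)^6 - 1) / 0.1
= 2554 * (1.771561 - 1) / 0.1
= 19705.6679


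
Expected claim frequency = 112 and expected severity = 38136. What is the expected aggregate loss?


E[S] = E[N] * E[X]
= 112 * 38136
= 4.2712e+06


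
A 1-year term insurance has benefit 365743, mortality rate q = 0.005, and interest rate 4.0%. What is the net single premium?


NSP = benefit * q * v
v = 1/(1+i) = 0.961538
NSP = 365743 * 0.005 * 0.961538
= 1758.3798


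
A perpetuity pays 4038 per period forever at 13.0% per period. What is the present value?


PV = PMT / i
= 4038 / 0.13
= 31061.5385


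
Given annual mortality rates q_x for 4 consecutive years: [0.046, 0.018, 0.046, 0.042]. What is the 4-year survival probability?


p_k = 1 - q_k for each year
Survival = product of (1 - q_k)
= 0.954 * 0.982 * 0.954 * 0.958
= 0.8562


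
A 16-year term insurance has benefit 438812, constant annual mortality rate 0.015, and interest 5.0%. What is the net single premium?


NSP = benefit * sum_{k=0}^{n-1} k_p_x * q * v^(k+1)
With constant q=0.015, v=0.952381
Sum = 0.14776
NSP = 438812 * 0.14776
= 64838.6585


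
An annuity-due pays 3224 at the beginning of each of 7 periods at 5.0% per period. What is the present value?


PV_due = PMT * (1-(1+i)^(-n))/i * (1+i)
PV_immediate = 18655.2678
PV_due = 18655.2678 * 1.05
= 19588.0312


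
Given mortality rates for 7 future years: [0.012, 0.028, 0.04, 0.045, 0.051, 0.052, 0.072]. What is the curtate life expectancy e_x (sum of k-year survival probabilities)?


e_x = sum_{k=1}^{n} k_p_x
k_p_x values:
  1_p_x = 0.988
  2_p_x = 0.960336
  3_p_x = 0.921923
  4_p_x = 0.880436
  5_p_x = 0.835534
  6_p_x = 0.792086
  7_p_x = 0.735056
e_x = 6.1134


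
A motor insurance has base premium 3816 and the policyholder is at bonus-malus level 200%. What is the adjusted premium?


adjusted = base * BM_level / 100
= 3816 * 200 / 100
= 3816 * 2.0
= 7632.0


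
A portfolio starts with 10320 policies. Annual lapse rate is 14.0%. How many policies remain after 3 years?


remaining = initial * (1 - lapse)^years
= 10320 * (1 - 0.14)^3
= 10320 * 0.636056
= 6564.0979


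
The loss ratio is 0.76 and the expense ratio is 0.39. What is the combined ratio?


Combined ratio = loss ratio + expense ratio
= 0.76 + 0.39
= 1.15


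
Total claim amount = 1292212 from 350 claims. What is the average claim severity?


severity = total / number
= 1292212 / 350
= 3692.0343


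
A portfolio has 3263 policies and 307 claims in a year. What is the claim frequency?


frequency = claims / policies
= 307 / 3263
= 0.0941


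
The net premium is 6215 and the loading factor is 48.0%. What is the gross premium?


Gross = net * (1 + loading)
= 6215 * (1 + 0.48)
= 6215 * 1.48
= 9198.2


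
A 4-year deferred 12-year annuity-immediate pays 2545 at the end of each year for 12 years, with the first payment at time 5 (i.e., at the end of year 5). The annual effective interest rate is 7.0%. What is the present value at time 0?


PV at time 4 of the 12-year annuity-immediate:
a_n = 2545 * (1-(1+0.07)^(-12))/0.07 = 20214.1366
Discount back 4 years to time 0:
PV = 20214.1366 * (1+0.07)^(-4)
= 20214.1366 * 0.762895
= 15421.268


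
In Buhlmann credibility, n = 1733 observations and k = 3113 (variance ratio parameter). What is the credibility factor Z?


Z = n / (n + k)
= 1733 / (1733 + 3113)
= 1733 / 4846
= 0.3576


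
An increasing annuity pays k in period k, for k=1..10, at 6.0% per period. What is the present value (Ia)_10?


(Ia)_n = sum_{k=1}^{n} k * v^k, v = 1/(1+i)
v = 0.943396
Sum computed term by term:
(Ia)_10 = 36.9624


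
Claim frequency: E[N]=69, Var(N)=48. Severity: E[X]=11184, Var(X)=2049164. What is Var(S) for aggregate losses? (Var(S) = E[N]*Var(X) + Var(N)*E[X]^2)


Var(S) = E[N]*Var(X) + Var(N)*E[X]^2
= 69*2049164 + 48*11184^2
= 141392316 + 6003929088
= 6.1453e+09


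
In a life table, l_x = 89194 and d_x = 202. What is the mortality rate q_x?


q_x = d_x / l_x
= 202 / 89194
= 0.0023


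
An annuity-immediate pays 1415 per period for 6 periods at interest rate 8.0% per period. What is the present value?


PV = PMT * (1 - (1+i)^(-n)) / i
= 1415 * (1 - (1+0.08)^(-6)) / 0.08
= 1415 * (1 - 0.63017) / 0.08
= 1415 * 4.62288
= 6541.3747


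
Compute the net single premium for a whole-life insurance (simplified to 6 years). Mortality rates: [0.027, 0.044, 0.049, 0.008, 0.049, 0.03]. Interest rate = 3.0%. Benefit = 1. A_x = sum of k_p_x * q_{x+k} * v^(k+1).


v = 0.970874
Year 0: k_p_x=1.0, q=0.027, term=0.026214
Year 1: k_p_x=0.973, q=0.044, term=0.040354
Year 2: k_p_x=0.930188, q=0.049, term=0.041711
Year 3: k_p_x=0.884609, q=0.008, term=0.006288
Year 4: k_p_x=0.877532, q=0.049, term=0.037091
Year 5: k_p_x=0.834533, q=0.03, term=0.020967
A_x = 0.1726


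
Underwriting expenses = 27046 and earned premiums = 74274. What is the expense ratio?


Expense ratio = expenses / premiums
= 27046 / 74274
= 0.3641


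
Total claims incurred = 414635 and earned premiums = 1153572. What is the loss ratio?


Loss ratio = claims / premiums
= 414635 / 1153572
= 0.3594


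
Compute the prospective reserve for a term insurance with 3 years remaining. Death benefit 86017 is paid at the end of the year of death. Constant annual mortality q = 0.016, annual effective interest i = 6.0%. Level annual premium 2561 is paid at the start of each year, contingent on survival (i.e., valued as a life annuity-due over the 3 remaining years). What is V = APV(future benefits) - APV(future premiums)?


v = 1/(1+i) = 0.943396
APV(future benefits) per unit = sum_{k=0}^{2} k_p_x * q * v^(k+1) = 0.042114
APV(future benefits) = 86017 * 0.042114 = 3622.5119
Life annuity-due factor ä_{x:3} = sum_{k=0}^{2} k_p_x * v^k = 2.790046
APV(future premiums) = 2561 * 2.790046 = 7145.3085
V = 3622.5119 - 7145.3085
= -3522.7967
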